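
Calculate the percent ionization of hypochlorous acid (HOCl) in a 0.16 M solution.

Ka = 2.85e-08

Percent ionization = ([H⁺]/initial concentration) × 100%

Using Ka equilibrium: x² + Ka×x - Ka×C = 0. Solving: [H⁺] = 6.7514e-05. Percent = (6.7514e-05/0.16) × 100

Percent ionization = 0.0422%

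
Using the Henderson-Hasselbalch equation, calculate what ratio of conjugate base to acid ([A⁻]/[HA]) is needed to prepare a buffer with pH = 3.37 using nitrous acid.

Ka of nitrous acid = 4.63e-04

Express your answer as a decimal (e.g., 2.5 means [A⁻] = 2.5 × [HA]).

pKa = -log(4.63e-04) = 3.3344. pH = pKa + log([A⁻]/[HA]), so log([A⁻]/[HA]) = pH − pKa = 3.37 − 3.3344 = 0.0356. [A⁻]/[HA] = 10^(0.0356) = 1.09

[A⁻]/[HA] = 1.09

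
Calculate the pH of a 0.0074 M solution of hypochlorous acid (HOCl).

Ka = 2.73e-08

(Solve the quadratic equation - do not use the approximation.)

x² + Ka×x - Ka×C = 0. Using quadratic formula: [H⁺] = 1.4200e-05

pH = 4.85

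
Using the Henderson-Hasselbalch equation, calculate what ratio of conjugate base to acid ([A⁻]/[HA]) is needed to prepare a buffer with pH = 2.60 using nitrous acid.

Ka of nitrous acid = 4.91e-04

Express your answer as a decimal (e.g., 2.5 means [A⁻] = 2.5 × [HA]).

pKa = -log(4.91e-04) = 3.3089. pH = pKa + log([A⁻]/[HA]), so log([A⁻]/[HA]) = pH − pKa = 2.60 − 3.3089 = -0.7089. [A⁻]/[HA] = 10^(-0.7089) = 0.195

[A⁻]/[HA] = 0.195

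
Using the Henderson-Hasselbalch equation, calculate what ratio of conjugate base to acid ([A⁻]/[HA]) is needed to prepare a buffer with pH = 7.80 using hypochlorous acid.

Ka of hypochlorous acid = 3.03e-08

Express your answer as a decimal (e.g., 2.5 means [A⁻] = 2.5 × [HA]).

pKa = -log(3.03e-08) = 7.5186. pH = pKa + log([A⁻]/[HA]), so log([A⁻]/[HA]) = pH − pKa = 7.80 − 7.5186 = 0.2814. [A⁻]/[HA] = 10^(0.2814) = 1.91

[A⁻]/[HA] = 1.91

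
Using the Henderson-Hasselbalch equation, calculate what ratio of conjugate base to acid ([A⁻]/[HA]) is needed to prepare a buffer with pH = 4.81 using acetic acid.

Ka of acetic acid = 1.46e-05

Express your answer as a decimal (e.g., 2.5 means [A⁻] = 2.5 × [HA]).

pKa = -log(1.46e-05) = 4.8356. pH = pKa + log([A⁻]/[HA]), so log([A⁻]/[HA]) = pH − pKa = 4.81 − 4.8356 = -0.0256. [A⁻]/[HA] = 10^(-0.0256) = 0.943

[A⁻]/[HA] = 0.943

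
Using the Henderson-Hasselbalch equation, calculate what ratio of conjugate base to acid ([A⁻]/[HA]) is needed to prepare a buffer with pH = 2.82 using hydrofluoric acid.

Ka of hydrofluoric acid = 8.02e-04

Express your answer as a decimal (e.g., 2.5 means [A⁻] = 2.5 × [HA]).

pKa = -log(8.02e-04) = 3.0958. pH = pKa + log([A⁻]/[HA]), so log([A⁻]/[HA]) = pH − pKa = 2.82 − 3.0958 = -0.2758. [A⁻]/[HA] = 10^(-0.2758) = 0.530

[A⁻]/[HA] = 0.530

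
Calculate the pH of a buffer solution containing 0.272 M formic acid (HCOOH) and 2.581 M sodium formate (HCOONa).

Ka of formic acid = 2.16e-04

pKa = -log(2.16e-04) = 3.67. pH = pKa + log([A⁻]/[HA]) = 3.67 + log(2.581/0.272)

pH = 4.64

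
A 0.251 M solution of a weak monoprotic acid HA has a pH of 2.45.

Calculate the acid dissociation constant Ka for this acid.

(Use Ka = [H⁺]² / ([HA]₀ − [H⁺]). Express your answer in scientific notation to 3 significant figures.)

[H⁺] = 10^(−pH) = 10^(−2.45) = 3.548e-03 M. For HA ⇌ H⁺ + A⁻, Ka = [H⁺][A⁻]/[HA] = [H⁺]² / ([HA]₀ − [H⁺]) = (3.548e-03)² / (0.251 − 3.548e-03) = 5.09e-05.

K_a = 5.09e-05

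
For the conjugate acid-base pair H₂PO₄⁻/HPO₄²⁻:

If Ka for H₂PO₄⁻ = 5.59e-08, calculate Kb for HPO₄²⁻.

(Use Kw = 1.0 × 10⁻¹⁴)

For a conjugate pair Ka × Kb = Kw, so Kb = Kw/Ka = 1.0 × 10⁻¹⁴ / 5.59e-08 = 1.79e-07.

K_b = 1.79e-07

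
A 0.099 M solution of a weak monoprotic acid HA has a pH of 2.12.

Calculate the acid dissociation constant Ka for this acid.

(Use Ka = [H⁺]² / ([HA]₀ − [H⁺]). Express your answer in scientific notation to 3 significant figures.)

[H⁺] = 10^(−pH) = 10^(−2.12) = 7.586e-03 M. For HA ⇌ H⁺ + A⁻, Ka = [H⁺][A⁻]/[HA] = [H⁺]² / ([HA]₀ − [H⁺]) = (7.586e-03)² / (0.099 − 7.586e-03) = 6.29e-04.

K_a = 6.29e-04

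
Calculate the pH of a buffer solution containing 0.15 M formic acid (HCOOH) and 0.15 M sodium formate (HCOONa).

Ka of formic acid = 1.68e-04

pKa = -log(1.68e-04) = 3.77. pH = pKa + log([A⁻]/[HA]) = 3.77 + log(0.15/0.15)

pH = 3.77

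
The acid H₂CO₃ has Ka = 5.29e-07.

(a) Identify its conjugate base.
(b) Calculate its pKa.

(a) The conjugate base is formed by removing one H⁺ from H₂CO₃, giving HCO₃⁻. (b) pKa = -log(Ka) = -log(5.29e-07) = 6.28.

Conjugate base: HCO₃⁻; pK_a = 6.28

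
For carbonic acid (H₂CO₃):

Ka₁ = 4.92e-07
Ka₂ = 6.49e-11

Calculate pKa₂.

pKa₂ = -log(Ka₂) = -log(6.49e-11) = 10.19.

pK_{a2} = 10.19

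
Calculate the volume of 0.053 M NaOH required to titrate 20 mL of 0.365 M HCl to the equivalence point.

At equivalence: moles acid = moles base. moles HCl = 0.365 × 20/1000 = 0.0073 mol. V_base = moles / 0.053 × 1000 = 137.7 mL.

V_{base} = 137.7 mL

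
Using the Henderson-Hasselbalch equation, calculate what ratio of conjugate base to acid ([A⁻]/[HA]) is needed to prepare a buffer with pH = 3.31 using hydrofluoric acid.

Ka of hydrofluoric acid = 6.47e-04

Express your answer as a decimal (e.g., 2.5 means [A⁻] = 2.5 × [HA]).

pKa = -log(6.47e-04) = 3.1891. pH = pKa + log([A⁻]/[HA]), so log([A⁻]/[HA]) = pH − pKa = 3.31 − 3.1891 = 0.1209. [A⁻]/[HA] = 10^(0.1209) = 1.32

[A⁻]/[HA] = 1.32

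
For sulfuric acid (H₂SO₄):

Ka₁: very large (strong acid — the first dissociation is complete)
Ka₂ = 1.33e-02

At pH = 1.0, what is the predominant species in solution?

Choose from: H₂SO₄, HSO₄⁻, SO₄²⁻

The first dissociation is complete, so H₂SO₄ itself is never the predominant species in water; pKa₂ = -log(1.33e-02) = 1.88. For a polyprotic acid the predominant species crosses at each pKa: below pKa_n the protonated form dominates, above it the deprotonated form does. At pH = 1.0, the predominant species is HSO₄⁻.

HSO₄⁻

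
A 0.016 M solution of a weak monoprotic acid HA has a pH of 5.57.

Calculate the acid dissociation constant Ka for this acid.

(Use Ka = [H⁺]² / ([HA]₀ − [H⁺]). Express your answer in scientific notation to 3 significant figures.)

[H⁺] = 10^(−pH) = 10^(−5.57) = 2.692e-06 M. For HA ⇌ H⁺ + A⁻, Ka = [H⁺][A⁻]/[HA] = [H⁺]² / ([HA]₀ − [H⁺]) = (2.692e-06)² / (0.016 − 2.692e-06) = 4.53e-10.

K_a = 4.53e-10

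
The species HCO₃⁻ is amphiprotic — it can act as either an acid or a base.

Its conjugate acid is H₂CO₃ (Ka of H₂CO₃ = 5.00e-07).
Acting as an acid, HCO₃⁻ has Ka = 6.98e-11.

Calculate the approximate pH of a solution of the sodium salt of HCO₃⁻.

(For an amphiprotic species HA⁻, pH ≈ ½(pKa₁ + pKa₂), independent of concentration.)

pKa₁ = -log(5.00e-07) = 6.30; pKa₂ = -log(6.98e-11) = 10.16. For an amphiprotic species, pH ≈ ½(pKa₁ + pKa₂) = ½(6.30 + 10.16) = 8.23.

pH = 8.23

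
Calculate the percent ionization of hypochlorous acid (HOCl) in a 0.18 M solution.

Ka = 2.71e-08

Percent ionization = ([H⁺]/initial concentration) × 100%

Using Ka equilibrium: x² + Ka×x - Ka×C = 0. Solving: [H⁺] = 6.9829e-05. Percent = (6.9829e-05/0.18) × 100

Percent ionization = 0.0388%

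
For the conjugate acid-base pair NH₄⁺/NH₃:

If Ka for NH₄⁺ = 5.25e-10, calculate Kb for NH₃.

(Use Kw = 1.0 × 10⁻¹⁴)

For a conjugate pair Ka × Kb = Kw, so Kb = Kw/Ka = 1.0 × 10⁻¹⁴ / 5.25e-10 = 1.90e-05.

K_b = 1.90e-05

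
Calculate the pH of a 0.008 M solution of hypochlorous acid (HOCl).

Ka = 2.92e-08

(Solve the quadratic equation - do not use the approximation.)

x² + Ka×x - Ka×C = 0. Using quadratic formula: [H⁺] = 1.5269e-05

pH = 4.82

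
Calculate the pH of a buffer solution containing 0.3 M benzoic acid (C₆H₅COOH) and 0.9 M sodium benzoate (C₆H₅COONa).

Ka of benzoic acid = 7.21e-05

pKa = -log(7.21e-05) = 4.14. pH = pKa + log([A⁻]/[HA]) = 4.14 + log(0.9/0.3)

pH = 4.62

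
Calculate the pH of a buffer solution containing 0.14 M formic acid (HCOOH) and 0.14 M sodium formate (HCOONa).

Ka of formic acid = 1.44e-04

pKa = -log(1.44e-04) = 3.84. pH = pKa + log([A⁻]/[HA]) = 3.84 + log(0.14/0.14)

pH = 3.84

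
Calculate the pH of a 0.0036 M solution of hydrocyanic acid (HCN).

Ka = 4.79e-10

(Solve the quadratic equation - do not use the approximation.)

x² + Ka×x - Ka×C = 0. Using quadratic formula: [H⁺] = 1.3129e-06

pH = 5.88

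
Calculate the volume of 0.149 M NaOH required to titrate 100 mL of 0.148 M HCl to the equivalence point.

At equivalence: moles acid = moles base. moles HCl = 0.148 × 100/1000 = 0.0148 mol. V_base = moles / 0.149 × 1000 = 99.3 mL.

V_{base} = 99.3 mL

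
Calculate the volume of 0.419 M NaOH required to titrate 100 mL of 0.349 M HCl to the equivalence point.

At equivalence: moles acid = moles base. moles HCl = 0.349 × 100/1000 = 0.0349 mol. V_base = moles / 0.419 × 1000 = 83.3 mL.

V_{base} = 83.3 mL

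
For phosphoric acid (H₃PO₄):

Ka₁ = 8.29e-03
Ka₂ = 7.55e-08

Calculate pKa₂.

pKa₂ = -log(Ka₂) = -log(7.55e-08) = 7.12.

pK_{a2} = 7.12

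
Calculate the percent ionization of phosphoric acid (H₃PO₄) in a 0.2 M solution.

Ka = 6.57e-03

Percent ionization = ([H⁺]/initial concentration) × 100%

Using Ka equilibrium: x² + Ka×x - Ka×C = 0. Solving: [H⁺] = 3.3113e-02. Percent = (3.3113e-02/0.2) × 100

Percent ionization = 16.6%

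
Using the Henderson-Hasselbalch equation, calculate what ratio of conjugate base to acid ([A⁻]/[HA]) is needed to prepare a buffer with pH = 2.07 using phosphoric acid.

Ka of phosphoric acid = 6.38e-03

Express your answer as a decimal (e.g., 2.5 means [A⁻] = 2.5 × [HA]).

pKa = -log(6.38e-03) = 2.1952. pH = pKa + log([A⁻]/[HA]), so log([A⁻]/[HA]) = pH − pKa = 2.07 − 2.1952 = -0.1252. [A⁻]/[HA] = 10^(-0.1252) = 0.750

[A⁻]/[HA] = 0.750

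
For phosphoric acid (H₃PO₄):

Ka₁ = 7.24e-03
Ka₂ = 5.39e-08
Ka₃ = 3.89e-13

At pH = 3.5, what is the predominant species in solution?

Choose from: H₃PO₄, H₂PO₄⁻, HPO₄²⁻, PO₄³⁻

pKa₁ = 2.14, pKa₂ = 7.27, pKa₃ = 12.41. For a polyprotic acid the predominant species crosses at each pKa: below pKa_n the protonated form dominates, above it the deprotonated form does. At pH = 3.5, the predominant species is H₂PO₄⁻.

H₂PO₄⁻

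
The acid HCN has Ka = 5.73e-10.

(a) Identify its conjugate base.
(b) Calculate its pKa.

(a) The conjugate base is formed by removing one H⁺ from HCN, giving CN⁻. (b) pKa = -log(Ka) = -log(5.73e-10) = 9.24.

Conjugate base: CN⁻; pK_a = 9.24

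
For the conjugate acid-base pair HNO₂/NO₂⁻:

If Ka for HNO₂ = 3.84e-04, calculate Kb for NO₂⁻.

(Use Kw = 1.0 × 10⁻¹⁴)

For a conjugate pair Ka × Kb = Kw, so Kb = Kw/Ka = 1.0 × 10⁻¹⁴ / 3.84e-04 = 2.60e-11.

K_b = 2.60e-11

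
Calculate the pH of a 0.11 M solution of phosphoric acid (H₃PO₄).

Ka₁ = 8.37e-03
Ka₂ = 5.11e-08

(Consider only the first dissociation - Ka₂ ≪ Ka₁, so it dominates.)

First dissociation dominates. From Ka₁ = [H⁺][HA⁻]/[H₂A], x² + Ka₁·x − Ka₁·C = 0 with C = 0.11 M and Ka₁ = 8.37e-03. Solving: [H⁺] = (−Ka₁ + √(Ka₁² + 4·Ka₁·C)) / 2 = 2.6445e-02 M. pH = -log(2.6445e-02) = 1.58.

pH = 1.58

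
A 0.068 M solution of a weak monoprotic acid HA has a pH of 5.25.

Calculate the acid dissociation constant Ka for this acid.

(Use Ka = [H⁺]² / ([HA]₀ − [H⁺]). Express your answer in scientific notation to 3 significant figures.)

[H⁺] = 10^(−pH) = 10^(−5.25) = 5.623e-06 M. For HA ⇌ H⁺ + A⁻, Ka = [H⁺][A⁻]/[HA] = [H⁺]² / ([HA]₀ − [H⁺]) = (5.623e-06)² / (0.068 − 5.623e-06) = 4.65e-10.

K_a = 4.65e-10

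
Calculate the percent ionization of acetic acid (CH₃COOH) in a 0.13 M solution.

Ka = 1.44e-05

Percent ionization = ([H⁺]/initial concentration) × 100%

Using Ka equilibrium: x² + Ka×x - Ka×C = 0. Solving: [H⁺] = 1.3610e-03. Percent = (1.3610e-03/0.13) × 100

Percent ionization = 1.05%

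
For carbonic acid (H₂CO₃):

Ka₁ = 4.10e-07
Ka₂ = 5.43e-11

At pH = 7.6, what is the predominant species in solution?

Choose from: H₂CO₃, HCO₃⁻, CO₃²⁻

pKa₁ = 6.39, pKa₂ = 10.27. For a polyprotic acid the predominant species crosses at each pKa: below pKa_n the protonated form dominates, above it the deprotonated form does. At pH = 7.6, the predominant species is HCO₃⁻.

HCO₃⁻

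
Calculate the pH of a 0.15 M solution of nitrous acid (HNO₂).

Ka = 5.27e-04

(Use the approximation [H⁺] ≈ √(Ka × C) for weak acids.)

[H⁺] = √(Ka × C) = √(5.27e-04 × 0.15) = 8.8910e-03. pH = -log(8.8910e-03)

pH = 2.05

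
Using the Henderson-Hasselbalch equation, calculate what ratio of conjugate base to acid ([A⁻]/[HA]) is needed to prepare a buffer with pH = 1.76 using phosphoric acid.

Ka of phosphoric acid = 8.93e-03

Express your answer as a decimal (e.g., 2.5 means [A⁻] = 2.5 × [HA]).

pKa = -log(8.93e-03) = 2.0491. pH = pKa + log([A⁻]/[HA]), so log([A⁻]/[HA]) = pH − pKa = 1.76 − 2.0491 = -0.2891. [A⁻]/[HA] = 10^(-0.2891) = 0.514

[A⁻]/[HA] = 0.514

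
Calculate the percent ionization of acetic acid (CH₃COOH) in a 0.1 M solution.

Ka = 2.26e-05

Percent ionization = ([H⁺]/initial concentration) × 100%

Using Ka equilibrium: x² + Ka×x - Ka×C = 0. Solving: [H⁺] = 1.4921e-03. Percent = (1.4921e-03/0.1) × 100

Percent ionization = 1.49%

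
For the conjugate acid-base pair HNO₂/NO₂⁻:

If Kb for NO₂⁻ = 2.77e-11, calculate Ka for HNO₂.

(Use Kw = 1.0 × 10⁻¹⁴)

For a conjugate pair Ka × Kb = Kw, so Ka = Kw/Kb = 1.0 × 10⁻¹⁴ / 2.77e-11 = 3.61e-04.

K_a = 3.61e-04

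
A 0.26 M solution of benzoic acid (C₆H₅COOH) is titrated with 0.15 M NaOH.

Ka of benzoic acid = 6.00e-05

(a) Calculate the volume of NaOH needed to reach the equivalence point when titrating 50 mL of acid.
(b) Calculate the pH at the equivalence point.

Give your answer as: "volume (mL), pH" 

moles acid = 0.26 × 50/1000 = 0.013 mol; V_base = moles/0.15 × 1000 = 86.7 mL. At equivalence only the conjugate base is present: [A⁻] = 0.013/0.137 = 9.5122e-02 M. Kb = Kw/Ka = 1.67e-10; [OH⁻] = √(Kb × [A⁻]) = 3.9817e-06; pOH = 5.40; pH = 14 - pOH = 8.60.

V = 86.7 mL, pH = 8.60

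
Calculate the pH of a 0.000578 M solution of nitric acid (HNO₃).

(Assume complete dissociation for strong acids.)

[H⁺] = 0.000578 M for strong acid. pH = -log[H⁺] = -log(0.000578)

pH = 3.24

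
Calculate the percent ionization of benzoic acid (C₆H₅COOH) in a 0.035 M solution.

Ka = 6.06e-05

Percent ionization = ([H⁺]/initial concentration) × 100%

Using Ka equilibrium: x² + Ka×x - Ka×C = 0. Solving: [H⁺] = 1.4264e-03. Percent = (1.4264e-03/0.035) × 100

Percent ionization = 4.08%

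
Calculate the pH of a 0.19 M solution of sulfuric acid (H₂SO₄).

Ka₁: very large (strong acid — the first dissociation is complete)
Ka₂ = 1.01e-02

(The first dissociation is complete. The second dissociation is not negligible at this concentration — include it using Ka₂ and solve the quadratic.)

First dissociation is complete: [H⁺]₀ = [HSO₄⁻]₀ = C = 0.19 M. Second dissociation HSO₄⁻ ⇌ H⁺ + SO₄²⁻: let x = [SO₄²⁻]. Ka₂ = (C + x)·x / (C − x) = 1.01e-02 → x² + (C + Ka₂)·x − Ka₂·C = 0 → x² + 0.20010·x − 1.919e-03 = 0. x = (−0.20010 + √(0.20010² + 4 × 1.919e-03)) / 2 = 9.1700e-03 M. [H⁺] = C + x = 0.19 + 9.1700e-03 = 1.9917e-01 M. pH = -log(1.9917e-01) = 0.70.

pH = 0.70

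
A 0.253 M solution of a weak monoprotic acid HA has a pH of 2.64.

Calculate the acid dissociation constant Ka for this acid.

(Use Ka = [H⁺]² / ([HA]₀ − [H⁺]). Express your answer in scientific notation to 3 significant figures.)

[H⁺] = 10^(−pH) = 10^(−2.64) = 2.291e-03 M. For HA ⇌ H⁺ + A⁻, Ka = [H⁺][A⁻]/[HA] = [H⁺]² / ([HA]₀ − [H⁺]) = (2.291e-03)² / (0.253 − 2.291e-03) = 2.09e-05.

K_a = 2.09e-05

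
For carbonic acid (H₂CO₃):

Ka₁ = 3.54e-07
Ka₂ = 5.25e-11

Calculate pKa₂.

pKa₂ = -log(Ka₂) = -log(5.25e-11) = 10.28.

pK_{a2} = 10.28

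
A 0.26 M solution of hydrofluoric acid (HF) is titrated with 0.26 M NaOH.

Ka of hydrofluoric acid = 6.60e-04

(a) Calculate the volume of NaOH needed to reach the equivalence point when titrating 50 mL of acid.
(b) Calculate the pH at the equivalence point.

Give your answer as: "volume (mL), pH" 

moles acid = 0.26 × 50/1000 = 0.013 mol; V_base = moles/0.26 × 1000 = 50.0 mL. At equivalence only the conjugate base is present: [A⁻] = 0.013/0.100 = 1.3000e-01 M. Kb = Kw/Ka = 1.52e-11; [OH⁻] = √(Kb × [A⁻]) = 1.4035e-06; pOH = 5.85; pH = 14 - pOH = 8.15.

V = 50.0 mL, pH = 8.15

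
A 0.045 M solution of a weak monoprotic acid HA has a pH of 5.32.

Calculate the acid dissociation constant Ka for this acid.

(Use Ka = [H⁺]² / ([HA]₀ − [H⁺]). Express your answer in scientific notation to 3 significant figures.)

[H⁺] = 10^(−pH) = 10^(−5.32) = 4.786e-06 M. For HA ⇌ H⁺ + A⁻, Ka = [H⁺][A⁻]/[HA] = [H⁺]² / ([HA]₀ − [H⁺]) = (4.786e-06)² / (0.045 − 4.786e-06) = 5.09e-10.

K_a = 5.09e-10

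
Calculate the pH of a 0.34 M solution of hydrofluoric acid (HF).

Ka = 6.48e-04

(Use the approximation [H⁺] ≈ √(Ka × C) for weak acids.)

[H⁺] = √(Ka × C) = √(6.48e-04 × 0.34) = 1.4843e-02. pH = -log(1.4843e-02)

pH = 1.83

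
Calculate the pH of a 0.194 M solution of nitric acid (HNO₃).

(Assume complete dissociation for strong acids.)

[H⁺] = 0.194 M for strong acid. pH = -log[H⁺] = -log(0.194)

pH = 0.71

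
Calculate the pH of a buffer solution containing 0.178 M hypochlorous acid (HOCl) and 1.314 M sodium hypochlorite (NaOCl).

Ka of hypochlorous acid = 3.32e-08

pKa = -log(3.32e-08) = 7.48. pH = pKa + log([A⁻]/[HA]) = 7.48 + log(1.314/0.178)

pH = 8.35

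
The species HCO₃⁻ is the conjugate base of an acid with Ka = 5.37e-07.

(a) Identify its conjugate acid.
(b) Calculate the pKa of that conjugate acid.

(a) The conjugate acid is formed by adding one H⁺ to HCO₃⁻, giving H₂CO₃. (b) pKa = -log(Ka) = -log(5.37e-07) = 6.27.

Conjugate acid: H₂CO₃; pK_a = 6.27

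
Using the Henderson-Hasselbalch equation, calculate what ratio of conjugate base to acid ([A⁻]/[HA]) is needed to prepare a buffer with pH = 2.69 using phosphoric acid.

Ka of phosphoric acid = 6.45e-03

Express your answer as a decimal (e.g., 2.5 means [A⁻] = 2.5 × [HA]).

pKa = -log(6.45e-03) = 2.1904. pH = pKa + log([A⁻]/[HA]), so log([A⁻]/[HA]) = pH − pKa = 2.69 − 2.1904 = 0.4996. [A⁻]/[HA] = 10^(0.4996) = 3.16

[A⁻]/[HA] = 3.16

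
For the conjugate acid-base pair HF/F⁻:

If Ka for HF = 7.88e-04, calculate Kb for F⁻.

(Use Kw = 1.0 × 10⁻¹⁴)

For a conjugate pair Ka × Kb = Kw, so Kb = Kw/Ka = 1.0 × 10⁻¹⁴ / 7.88e-04 = 1.27e-11.

K_b = 1.27e-11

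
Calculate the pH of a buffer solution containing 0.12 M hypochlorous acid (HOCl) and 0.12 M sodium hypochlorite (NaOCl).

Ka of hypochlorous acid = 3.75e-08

pKa = -log(3.75e-08) = 7.43. pH = pKa + log([A⁻]/[HA]) = 7.43 + log(0.12/0.12)

pH = 7.43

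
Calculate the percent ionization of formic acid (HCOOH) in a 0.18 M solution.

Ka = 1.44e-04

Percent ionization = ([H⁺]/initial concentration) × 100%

Using Ka equilibrium: x² + Ka×x - Ka×C = 0. Solving: [H⁺] = 5.0197e-03. Percent = (5.0197e-03/0.18) × 100

Percent ionization = 2.79%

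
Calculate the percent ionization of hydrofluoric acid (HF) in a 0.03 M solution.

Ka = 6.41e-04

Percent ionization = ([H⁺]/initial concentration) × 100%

Using Ka equilibrium: x² + Ka×x - Ka×C = 0. Solving: [H⁺] = 4.0764e-03. Percent = (4.0764e-03/0.03) × 100

Percent ionization = 13.6%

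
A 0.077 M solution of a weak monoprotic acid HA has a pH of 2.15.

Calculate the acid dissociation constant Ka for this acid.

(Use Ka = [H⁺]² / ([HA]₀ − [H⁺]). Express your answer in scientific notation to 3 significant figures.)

[H⁺] = 10^(−pH) = 10^(−2.15) = 7.079e-03 M. For HA ⇌ H⁺ + A⁻, Ka = [H⁺][A⁻]/[HA] = [H⁺]² / ([HA]₀ − [H⁺]) = (7.079e-03)² / (0.077 − 7.079e-03) = 7.17e-04.

K_a = 7.17e-04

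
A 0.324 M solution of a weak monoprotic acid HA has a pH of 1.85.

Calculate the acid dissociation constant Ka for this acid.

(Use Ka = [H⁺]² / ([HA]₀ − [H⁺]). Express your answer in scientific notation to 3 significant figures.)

[H⁺] = 10^(−pH) = 10^(−1.85) = 1.413e-02 M. For HA ⇌ H⁺ + A⁻, Ka = [H⁺][A⁻]/[HA] = [H⁺]² / ([HA]₀ − [H⁺]) = (1.413e-02)² / (0.324 − 1.413e-02) = 6.44e-04.

K_a = 6.44e-04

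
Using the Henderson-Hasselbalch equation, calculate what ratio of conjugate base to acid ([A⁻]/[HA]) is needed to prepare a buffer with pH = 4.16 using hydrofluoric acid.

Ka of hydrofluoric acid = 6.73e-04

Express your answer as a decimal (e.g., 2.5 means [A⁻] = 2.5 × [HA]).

pKa = -log(6.73e-04) = 3.1720. pH = pKa + log([A⁻]/[HA]), so log([A⁻]/[HA]) = pH − pKa = 4.16 − 3.1720 = 0.9880. [A⁻]/[HA] = 10^(0.9880) = 9.73

[A⁻]/[HA] = 9.73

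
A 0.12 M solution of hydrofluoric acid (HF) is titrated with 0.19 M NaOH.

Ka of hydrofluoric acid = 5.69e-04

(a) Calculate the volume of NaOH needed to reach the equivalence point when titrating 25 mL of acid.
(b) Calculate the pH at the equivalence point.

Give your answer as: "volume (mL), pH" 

moles acid = 0.12 × 25/1000 = 0.003 mol; V_base = moles/0.19 × 1000 = 15.8 mL. At equivalence only the conjugate base is present: [A⁻] = 0.003/0.041 = 7.3548e-02 M. Kb = Kw/Ka = 1.76e-11; [OH⁻] = √(Kb × [A⁻]) = 1.1369e-06; pOH = 5.94; pH = 14 - pOH = 8.06.

V = 15.8 mL, pH = 8.06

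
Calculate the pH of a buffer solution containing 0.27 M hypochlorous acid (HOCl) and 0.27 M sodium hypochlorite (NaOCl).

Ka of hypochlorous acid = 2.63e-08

pKa = -log(2.63e-08) = 7.58. pH = pKa + log([A⁻]/[HA]) = 7.58 + log(0.27/0.27)

pH = 7.58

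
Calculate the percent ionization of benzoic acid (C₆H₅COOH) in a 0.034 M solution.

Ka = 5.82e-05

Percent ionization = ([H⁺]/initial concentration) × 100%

Using Ka equilibrium: x² + Ka×x - Ka×C = 0. Solving: [H⁺] = 1.3779e-03. Percent = (1.3779e-03/0.034) × 100

Percent ionization = 4.05%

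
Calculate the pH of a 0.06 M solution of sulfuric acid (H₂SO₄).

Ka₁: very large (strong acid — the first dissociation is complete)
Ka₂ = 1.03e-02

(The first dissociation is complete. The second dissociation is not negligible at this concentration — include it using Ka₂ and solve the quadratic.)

First dissociation is complete: [H⁺]₀ = [HSO₄⁻]₀ = C = 0.06 M. Second dissociation HSO₄⁻ ⇌ H⁺ + SO₄²⁻: let x = [SO₄²⁻]. Ka₂ = (C + x)·x / (C − x) = 1.03e-02 → x² + (C + Ka₂)·x − Ka₂·C = 0 → x² + 0.07030·x − 6.180e-04 = 0. x = (−0.07030 + √(0.07030² + 4 × 6.180e-04)) / 2 = 7.9026e-03 M. [H⁺] = C + x = 0.06 + 7.9026e-03 = 6.7903e-02 M. pH = -log(6.7903e-02) = 1.17.

pH = 1.17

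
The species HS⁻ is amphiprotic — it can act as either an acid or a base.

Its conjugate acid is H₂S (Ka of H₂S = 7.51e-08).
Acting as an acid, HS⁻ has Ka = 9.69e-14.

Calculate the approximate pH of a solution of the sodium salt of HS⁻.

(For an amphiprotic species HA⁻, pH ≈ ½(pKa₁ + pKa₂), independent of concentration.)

pKa₁ = -log(7.51e-08) = 7.12; pKa₂ = -log(9.69e-14) = 13.01. For an amphiprotic species, pH ≈ ½(pKa₁ + pKa₂) = ½(7.12 + 13.01) = 10.07.

pH = 10.07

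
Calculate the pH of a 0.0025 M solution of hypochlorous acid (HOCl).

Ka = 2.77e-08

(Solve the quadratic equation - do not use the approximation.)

x² + Ka×x - Ka×C = 0. Using quadratic formula: [H⁺] = 8.3078e-06

pH = 5.08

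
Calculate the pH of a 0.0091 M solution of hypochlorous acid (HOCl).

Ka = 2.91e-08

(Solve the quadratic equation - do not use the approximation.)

x² + Ka×x - Ka×C = 0. Using quadratic formula: [H⁺] = 1.6258e-05

pH = 4.79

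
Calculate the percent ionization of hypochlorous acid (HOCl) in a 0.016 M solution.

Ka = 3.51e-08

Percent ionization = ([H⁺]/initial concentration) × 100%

Using Ka equilibrium: x² + Ka×x - Ka×C = 0. Solving: [H⁺] = 2.3681e-05. Percent = (2.3681e-05/0.016) × 100

Percent ionization = 0.148%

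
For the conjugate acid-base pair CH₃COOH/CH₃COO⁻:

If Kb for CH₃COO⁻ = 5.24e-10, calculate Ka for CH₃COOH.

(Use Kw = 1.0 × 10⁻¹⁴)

For a conjugate pair Ka × Kb = Kw, so Ka = Kw/Kb = 1.0 × 10⁻¹⁴ / 5.24e-10 = 1.91e-05.

K_a = 1.91e-05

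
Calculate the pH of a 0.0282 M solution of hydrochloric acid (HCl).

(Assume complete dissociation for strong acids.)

[H⁺] = 0.0282 M for strong acid. pH = -log[H⁺] = -log(0.0282)

pH = 1.55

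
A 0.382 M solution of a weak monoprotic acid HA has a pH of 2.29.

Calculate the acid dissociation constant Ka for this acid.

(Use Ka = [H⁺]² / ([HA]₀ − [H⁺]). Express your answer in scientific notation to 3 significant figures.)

[H⁺] = 10^(−pH) = 10^(−2.29) = 5.129e-03 M. For HA ⇌ H⁺ + A⁻, Ka = [H⁺][A⁻]/[HA] = [H⁺]² / ([HA]₀ − [H⁺]) = (5.129e-03)² / (0.382 − 5.129e-03) = 6.98e-05.

K_a = 6.98e-05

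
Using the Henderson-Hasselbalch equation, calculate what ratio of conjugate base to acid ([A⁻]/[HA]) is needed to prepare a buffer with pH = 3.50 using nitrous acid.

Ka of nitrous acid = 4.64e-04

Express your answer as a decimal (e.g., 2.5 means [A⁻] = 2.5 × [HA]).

pKa = -log(4.64e-04) = 3.3335. pH = pKa + log([A⁻]/[HA]), so log([A⁻]/[HA]) = pH − pKa = 3.50 − 3.3335 = 0.1665. [A⁻]/[HA] = 10^(0.1665) = 1.47

[A⁻]/[HA] = 1.47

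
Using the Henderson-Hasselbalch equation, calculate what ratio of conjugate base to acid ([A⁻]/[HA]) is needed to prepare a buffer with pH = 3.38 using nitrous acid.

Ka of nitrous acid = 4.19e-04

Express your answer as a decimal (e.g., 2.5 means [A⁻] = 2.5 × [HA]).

pKa = -log(4.19e-04) = 3.3778. pH = pKa + log([A⁻]/[HA]), so log([A⁻]/[HA]) = pH − pKa = 3.38 − 3.3778 = 0.0022. [A⁻]/[HA] = 10^(0.0022) = 1.01

[A⁻]/[HA] = 1.01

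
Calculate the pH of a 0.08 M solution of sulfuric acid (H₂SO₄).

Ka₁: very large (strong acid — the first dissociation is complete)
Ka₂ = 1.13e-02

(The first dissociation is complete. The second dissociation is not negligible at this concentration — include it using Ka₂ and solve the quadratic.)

First dissociation is complete: [H⁺]₀ = [HSO₄⁻]₀ = C = 0.08 M. Second dissociation HSO₄⁻ ⇌ H⁺ + SO₄²⁻: let x = [SO₄²⁻]. Ka₂ = (C + x)·x / (C − x) = 1.13e-02 → x² + (C + Ka₂)·x − Ka₂·C = 0 → x² + 0.09130·x − 9.040e-04 = 0. x = (−0.09130 + √(0.09130² + 4 × 9.040e-04)) / 2 = 9.0119e-03 M. [H⁺] = C + x = 0.08 + 9.0119e-03 = 8.9012e-02 M. pH = -log(8.9012e-02) = 1.05.

pH = 1.05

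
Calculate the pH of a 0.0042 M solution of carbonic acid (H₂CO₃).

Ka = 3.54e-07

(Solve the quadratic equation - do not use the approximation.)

x² + Ka×x - Ka×C = 0. Using quadratic formula: [H⁺] = 3.8382e-05

pH = 4.42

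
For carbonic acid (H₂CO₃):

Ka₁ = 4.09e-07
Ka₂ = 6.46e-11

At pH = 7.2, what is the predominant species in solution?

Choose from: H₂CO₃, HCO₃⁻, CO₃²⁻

pKa₁ = 6.39, pKa₂ = 10.19. For a polyprotic acid the predominant species crosses at each pKa: below pKa_n the protonated form dominates, above it the deprotonated form does. At pH = 7.2, the predominant species is HCO₃⁻.

HCO₃⁻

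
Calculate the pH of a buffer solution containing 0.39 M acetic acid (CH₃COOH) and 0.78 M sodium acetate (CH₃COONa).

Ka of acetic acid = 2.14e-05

pKa = -log(2.14e-05) = 4.67. pH = pKa + log([A⁻]/[HA]) = 4.67 + log(0.78/0.39)

pH = 4.97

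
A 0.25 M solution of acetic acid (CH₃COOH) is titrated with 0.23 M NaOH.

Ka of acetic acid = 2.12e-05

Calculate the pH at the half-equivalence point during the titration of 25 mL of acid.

At half-equivalence [HA] = [A⁻], so Henderson-Hasselbalch gives pH = pKa = -log(2.12e-05) = 4.67.

pH = pKa = 4.67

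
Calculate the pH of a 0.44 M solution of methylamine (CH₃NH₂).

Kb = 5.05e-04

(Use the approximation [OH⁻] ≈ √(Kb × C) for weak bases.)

[OH⁻] = √(Kb × C) = √(5.05e-04 × 0.44) = 1.4906e-02. pOH = 1.83, pH = 14 - pOH

pH = 12.17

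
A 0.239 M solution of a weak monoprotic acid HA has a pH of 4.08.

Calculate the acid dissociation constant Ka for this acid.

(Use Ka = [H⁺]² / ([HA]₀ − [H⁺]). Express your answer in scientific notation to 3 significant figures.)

[H⁺] = 10^(−pH) = 10^(−4.08) = 8.318e-05 M. For HA ⇌ H⁺ + A⁻, Ka = [H⁺][A⁻]/[HA] = [H⁺]² / ([HA]₀ − [H⁺]) = (8.318e-05)² / (0.239 − 8.318e-05) = 2.90e-08.

K_a = 2.90e-08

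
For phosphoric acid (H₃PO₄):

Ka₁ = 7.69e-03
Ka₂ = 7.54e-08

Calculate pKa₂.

pKa₂ = -log(Ka₂) = -log(7.54e-08) = 7.12.

pK_{a2} = 7.12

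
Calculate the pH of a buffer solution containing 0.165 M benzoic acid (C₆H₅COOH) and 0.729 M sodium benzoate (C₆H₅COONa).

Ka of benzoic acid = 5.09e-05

pKa = -log(5.09e-05) = 4.29. pH = pKa + log([A⁻]/[HA]) = 4.29 + log(0.729/0.165)

pH = 4.94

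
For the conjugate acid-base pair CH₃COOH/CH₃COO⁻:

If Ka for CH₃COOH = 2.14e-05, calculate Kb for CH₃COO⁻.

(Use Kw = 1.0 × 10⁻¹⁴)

For a conjugate pair Ka × Kb = Kw, so Kb = Kw/Ka = 1.0 × 10⁻¹⁴ / 2.14e-05 = 4.67e-10.

K_b = 4.67e-10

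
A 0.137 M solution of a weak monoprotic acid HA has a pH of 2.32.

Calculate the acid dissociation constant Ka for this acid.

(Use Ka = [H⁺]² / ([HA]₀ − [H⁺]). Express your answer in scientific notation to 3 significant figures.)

[H⁺] = 10^(−pH) = 10^(−2.32) = 4.786e-03 M. For HA ⇌ H⁺ + A⁻, Ka = [H⁺][A⁻]/[HA] = [H⁺]² / ([HA]₀ − [H⁺]) = (4.786e-03)² / (0.137 − 4.786e-03) = 1.73e-04.

K_a = 1.73e-04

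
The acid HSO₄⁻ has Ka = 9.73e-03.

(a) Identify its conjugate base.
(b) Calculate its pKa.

(a) The conjugate base is formed by removing one H⁺ from HSO₄⁻, giving SO₄²⁻. (b) pKa = -log(Ka) = -log(9.73e-03) = 2.01.

Conjugate base: SO₄²⁻; pK_a = 2.01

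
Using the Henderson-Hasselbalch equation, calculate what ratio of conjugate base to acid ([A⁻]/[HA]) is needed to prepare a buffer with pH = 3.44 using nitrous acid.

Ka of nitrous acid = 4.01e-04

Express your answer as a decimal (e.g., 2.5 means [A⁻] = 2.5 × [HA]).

pKa = -log(4.01e-04) = 3.3969. pH = pKa + log([A⁻]/[HA]), so log([A⁻]/[HA]) = pH − pKa = 3.44 − 3.3969 = 0.0431. [A⁻]/[HA] = 10^(0.0431) = 1.10

[A⁻]/[HA] = 1.10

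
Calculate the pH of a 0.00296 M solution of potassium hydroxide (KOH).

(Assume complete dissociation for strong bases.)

[OH⁻] = 0.00296 M for strong base. pOH = -log[OH⁻] = 2.53, pH = 14 - pOH

pH = 11.47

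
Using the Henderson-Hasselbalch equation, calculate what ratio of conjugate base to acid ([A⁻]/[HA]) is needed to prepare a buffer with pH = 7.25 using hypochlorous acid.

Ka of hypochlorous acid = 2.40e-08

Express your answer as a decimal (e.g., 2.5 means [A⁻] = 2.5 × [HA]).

pKa = -log(2.40e-08) = 7.6198. pH = pKa + log([A⁻]/[HA]), so log([A⁻]/[HA]) = pH − pKa = 7.25 − 7.6198 = -0.3698. [A⁻]/[HA] = 10^(-0.3698) = 0.427

[A⁻]/[HA] = 0.427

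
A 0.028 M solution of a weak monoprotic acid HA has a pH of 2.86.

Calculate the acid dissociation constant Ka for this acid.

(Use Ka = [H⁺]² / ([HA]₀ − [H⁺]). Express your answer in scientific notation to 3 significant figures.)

[H⁺] = 10^(−pH) = 10^(−2.86) = 1.380e-03 M. For HA ⇌ H⁺ + A⁻, Ka = [H⁺][A⁻]/[HA] = [H⁺]² / ([HA]₀ − [H⁺]) = (1.380e-03)² / (0.028 − 1.380e-03) = 7.16e-05.

K_a = 7.16e-05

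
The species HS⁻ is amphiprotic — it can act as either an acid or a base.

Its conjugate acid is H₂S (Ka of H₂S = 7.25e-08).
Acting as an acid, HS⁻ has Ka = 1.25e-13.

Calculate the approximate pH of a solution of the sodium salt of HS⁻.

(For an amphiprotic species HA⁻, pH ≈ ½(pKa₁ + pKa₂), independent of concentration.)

pKa₁ = -log(7.25e-08) = 7.14; pKa₂ = -log(1.25e-13) = 12.90. For an amphiprotic species, pH ≈ ½(pKa₁ + pKa₂) = ½(7.14 + 12.90) = 10.02.

pH = 10.02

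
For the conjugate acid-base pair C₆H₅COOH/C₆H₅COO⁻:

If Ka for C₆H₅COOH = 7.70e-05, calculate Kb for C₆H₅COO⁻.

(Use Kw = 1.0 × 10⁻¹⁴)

For a conjugate pair Ka × Kb = Kw, so Kb = Kw/Ka = 1.0 × 10⁻¹⁴ / 7.70e-05 = 1.30e-10.

K_b = 1.30e-10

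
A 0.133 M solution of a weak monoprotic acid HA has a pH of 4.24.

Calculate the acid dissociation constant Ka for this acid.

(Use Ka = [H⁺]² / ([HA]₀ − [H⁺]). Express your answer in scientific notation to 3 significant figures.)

[H⁺] = 10^(−pH) = 10^(−4.24) = 5.754e-05 M. For HA ⇌ H⁺ + A⁻, Ka = [H⁺][A⁻]/[HA] = [H⁺]² / ([HA]₀ − [H⁺]) = (5.754e-05)² / (0.133 − 5.754e-05) = 2.49e-08.

K_a = 2.49e-08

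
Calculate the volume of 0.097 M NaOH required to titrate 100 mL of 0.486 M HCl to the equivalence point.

At equivalence: moles acid = moles base. moles HCl = 0.486 × 100/1000 = 0.0486 mol. V_base = moles / 0.097 × 1000 = 501.0 mL.

V_{base} = 501.0 mL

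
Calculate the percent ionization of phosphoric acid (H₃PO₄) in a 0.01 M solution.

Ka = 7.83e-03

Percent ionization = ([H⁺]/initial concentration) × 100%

Using Ka equilibrium: x² + Ka×x - Ka×C = 0. Solving: [H⁺] = 5.7611e-03. Percent = (5.7611e-03/0.01) × 100

Percent ionization = 57.6%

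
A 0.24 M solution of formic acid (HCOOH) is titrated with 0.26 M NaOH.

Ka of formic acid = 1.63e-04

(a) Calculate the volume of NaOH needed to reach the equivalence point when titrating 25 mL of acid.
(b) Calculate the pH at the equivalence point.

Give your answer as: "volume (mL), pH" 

moles acid = 0.24 × 25/1000 = 0.006 mol; V_base = moles/0.26 × 1000 = 23.1 mL. At equivalence only the conjugate base is present: [A⁻] = 0.006/0.048 = 1.2480e-01 M. Kb = Kw/Ka = 6.13e-11; [OH⁻] = √(Kb × [A⁻]) = 2.7670e-06; pOH = 5.56; pH = 14 - pOH = 8.44.

V = 23.1 mL, pH = 8.44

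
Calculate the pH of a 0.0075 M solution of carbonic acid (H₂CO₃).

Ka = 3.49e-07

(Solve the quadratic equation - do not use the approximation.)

x² + Ka×x - Ka×C = 0. Using quadratic formula: [H⁺] = 5.0987e-05

pH = 4.29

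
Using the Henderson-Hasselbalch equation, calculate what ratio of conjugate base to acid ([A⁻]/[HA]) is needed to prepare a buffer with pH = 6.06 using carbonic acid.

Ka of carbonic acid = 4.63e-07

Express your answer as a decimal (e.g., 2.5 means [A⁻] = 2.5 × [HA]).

pKa = -log(4.63e-07) = 6.3344. pH = pKa + log([A⁻]/[HA]), so log([A⁻]/[HA]) = pH − pKa = 6.06 − 6.3344 = -0.2744. [A⁻]/[HA] = 10^(-0.2744) = 0.532

[A⁻]/[HA] = 0.532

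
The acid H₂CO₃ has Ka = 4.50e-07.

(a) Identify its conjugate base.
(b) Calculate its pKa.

(a) The conjugate base is formed by removing one H⁺ from H₂CO₃, giving HCO₃⁻. (b) pKa = -log(Ka) = -log(4.50e-07) = 6.35.

Conjugate base: HCO₃⁻; pK_a = 6.35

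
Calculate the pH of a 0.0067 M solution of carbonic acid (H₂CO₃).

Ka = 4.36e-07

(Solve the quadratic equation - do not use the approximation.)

x² + Ka×x - Ka×C = 0. Using quadratic formula: [H⁺] = 5.3831e-05

pH = 4.27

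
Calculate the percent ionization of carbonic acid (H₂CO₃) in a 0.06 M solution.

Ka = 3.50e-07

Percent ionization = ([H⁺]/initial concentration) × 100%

Using Ka equilibrium: x² + Ka×x - Ka×C = 0. Solving: [H⁺] = 1.4474e-04. Percent = (1.4474e-04/0.06) × 100

Percent ionization = 0.241%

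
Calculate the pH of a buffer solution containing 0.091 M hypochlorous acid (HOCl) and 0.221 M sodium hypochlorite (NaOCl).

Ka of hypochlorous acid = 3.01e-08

pKa = -log(3.01e-08) = 7.52. pH = pKa + log([A⁻]/[HA]) = 7.52 + log(0.221/0.091)

pH = 7.91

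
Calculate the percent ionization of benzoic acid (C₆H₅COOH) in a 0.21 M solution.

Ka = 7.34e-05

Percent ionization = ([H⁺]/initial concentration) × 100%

Using Ka equilibrium: x² + Ka×x - Ka×C = 0. Solving: [H⁺] = 3.8895e-03. Percent = (3.8895e-03/0.21) × 100

Percent ionization = 1.85%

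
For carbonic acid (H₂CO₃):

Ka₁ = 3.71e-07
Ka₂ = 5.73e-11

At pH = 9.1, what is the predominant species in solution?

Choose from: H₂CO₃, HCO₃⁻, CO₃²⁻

pKa₁ = 6.43, pKa₂ = 10.24. For a polyprotic acid the predominant species crosses at each pKa: below pKa_n the protonated form dominates, above it the deprotonated form does. At pH = 9.1, the predominant species is HCO₃⁻.

HCO₃⁻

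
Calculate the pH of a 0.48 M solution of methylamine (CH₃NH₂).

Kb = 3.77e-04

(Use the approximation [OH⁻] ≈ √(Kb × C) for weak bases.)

[OH⁻] = √(Kb × C) = √(3.77e-04 × 0.48) = 1.3452e-02. pOH = 1.87, pH = 14 - pOH

pH = 12.13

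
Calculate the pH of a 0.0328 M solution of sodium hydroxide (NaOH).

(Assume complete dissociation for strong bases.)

[OH⁻] = 0.0328 M for strong base. pOH = -log[OH⁻] = 1.48, pH = 14 - pOH

pH = 12.52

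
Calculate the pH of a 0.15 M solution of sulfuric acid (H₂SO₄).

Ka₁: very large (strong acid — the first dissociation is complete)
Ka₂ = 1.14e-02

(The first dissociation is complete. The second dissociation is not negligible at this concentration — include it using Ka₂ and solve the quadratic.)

First dissociation is complete: [H⁺]₀ = [HSO₄⁻]₀ = C = 0.15 M. Second dissociation HSO₄⁻ ⇌ H⁺ + SO₄²⁻: let x = [SO₄²⁻]. Ka₂ = (C + x)·x / (C − x) = 1.14e-02 → x² + (C + Ka₂)·x − Ka₂·C = 0 → x² + 0.16140·x − 1.710e-03 = 0. x = (−0.16140 + √(0.16140² + 4 × 1.710e-03)) / 2 = 9.9779e-03 M. [H⁺] = C + x = 0.15 + 9.9779e-03 = 1.5998e-01 M. pH = -log(1.5998e-01) = 0.80.

pH = 0.80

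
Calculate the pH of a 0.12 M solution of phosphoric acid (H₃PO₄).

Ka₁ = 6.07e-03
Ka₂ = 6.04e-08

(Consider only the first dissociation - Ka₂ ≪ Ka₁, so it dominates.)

First dissociation dominates. From Ka₁ = [H⁺][HA⁻]/[H₂A], x² + Ka₁·x − Ka₁·C = 0 with C = 0.12 M and Ka₁ = 6.07e-03. Solving: [H⁺] = (−Ka₁ + √(Ka₁² + 4·Ka₁·C)) / 2 = 2.4124e-02 M. pH = -log(2.4124e-02) = 1.62.

pH = 1.62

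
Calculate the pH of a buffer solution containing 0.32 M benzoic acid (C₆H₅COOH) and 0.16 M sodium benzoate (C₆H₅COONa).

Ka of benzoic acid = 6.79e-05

pKa = -log(6.79e-05) = 4.17. pH = pKa + log([A⁻]/[HA]) = 4.17 + log(0.16/0.32)

pH = 3.87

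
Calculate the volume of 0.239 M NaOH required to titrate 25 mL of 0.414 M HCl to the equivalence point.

At equivalence: moles acid = moles base. moles HCl = 0.414 × 25/1000 = 0.01035 mol. V_base = moles / 0.239 × 1000 = 43.3 mL.

V_{base} = 43.3 mL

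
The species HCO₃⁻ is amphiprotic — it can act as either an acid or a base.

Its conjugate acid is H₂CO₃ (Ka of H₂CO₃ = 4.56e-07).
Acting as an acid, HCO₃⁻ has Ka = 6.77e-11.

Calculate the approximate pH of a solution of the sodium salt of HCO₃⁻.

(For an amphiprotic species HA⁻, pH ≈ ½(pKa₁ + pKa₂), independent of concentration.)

pKa₁ = -log(4.56e-07) = 6.34; pKa₂ = -log(6.77e-11) = 10.17. For an amphiprotic species, pH ≈ ½(pKa₁ + pKa₂) = ½(6.34 + 10.17) = 8.26.

pH = 8.26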